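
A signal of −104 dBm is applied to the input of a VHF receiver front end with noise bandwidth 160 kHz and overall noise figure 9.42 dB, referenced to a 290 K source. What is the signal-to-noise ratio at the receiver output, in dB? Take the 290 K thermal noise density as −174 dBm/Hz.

Noise floor: N = −174 + 10 log₁₀(B) + NF
10 log₁₀(1.60×10⁵) = 52.04 dB
N = −174 + 52.04 + 9.42 = −112.54 dBm
SNR = P_sig − N = −104 − (−112.54) = 8.54 dB → 8.5 dB

8.5 dB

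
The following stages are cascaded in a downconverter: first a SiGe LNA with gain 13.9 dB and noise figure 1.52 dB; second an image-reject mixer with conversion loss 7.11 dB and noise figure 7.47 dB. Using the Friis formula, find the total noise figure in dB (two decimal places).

2.06 dB

Convert to linear (a loss of L dB is a gain of −L dB): F_i = 10^(NF_i/10), G_i = 10^(G_i,dB/10)
  Stage 1: F_1 = 10^(1.52/10) = 1.419, G_1 = 10^(13.9/10) = 24.55
  Stage 2: F_2 = 10^(7.47/10) = 5.585, G_2 = 10^(−7.11/10) = 0.1945
Friis cascade:
  F = 1.419 + (5.585 − 1)/24.55 = 1.606
NF = 10 log₁₀(1.606) = 2.06 dB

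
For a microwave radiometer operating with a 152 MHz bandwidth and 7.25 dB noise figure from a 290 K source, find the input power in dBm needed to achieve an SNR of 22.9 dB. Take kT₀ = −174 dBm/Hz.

−62.0 dBm

Sensitivity = −174 + 10 log₁₀(B) + NF + SNR_min
= −174 + 81.82 + 7.25 + 22.9
= −62.03 dBm → −62.0 dBm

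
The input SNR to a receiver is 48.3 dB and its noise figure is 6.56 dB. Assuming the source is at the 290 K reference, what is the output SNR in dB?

41.74 dB

By definition F = SNR_in/SNR_out, so in dB: SNR_out = SNR_in − NF
SNR_out = 48.3 − 6.56 = 41.74 dB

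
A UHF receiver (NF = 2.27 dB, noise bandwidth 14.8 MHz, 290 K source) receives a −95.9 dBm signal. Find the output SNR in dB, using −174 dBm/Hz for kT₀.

4.1 dB

Noise floor: N = −174 + 10 log₁₀(B) + NF
10 log₁₀(1.48×10⁷) = 71.7 dB
N = −174 + 71.7 + 2.27 = −100.03 dBm
SNR = P_sig − N = −95.9 − (−100.03) = 4.13 dB → 4.1 dB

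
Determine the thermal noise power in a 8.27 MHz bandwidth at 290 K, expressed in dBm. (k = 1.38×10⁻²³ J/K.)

P_n = kTB = 1.38×10⁻²³ × 290 × 8.27×10⁶ = 3.31×10⁻¹⁴ W
In dBm: 10 log₁₀(3.31×10⁻¹⁴ / 10⁻³) = −104.8 dBm

−104.8 dBm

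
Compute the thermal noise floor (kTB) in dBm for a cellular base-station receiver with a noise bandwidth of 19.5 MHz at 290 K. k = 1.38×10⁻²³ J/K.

P_n = kTB = 1.38×10⁻²³ × 290 × 1.95×10⁷ = 7.80×10⁻¹⁴ W
In dBm: 10 log₁₀(7.80×10⁻¹⁴ / 10⁻³) = −101.1 dBm

−101.1 dBm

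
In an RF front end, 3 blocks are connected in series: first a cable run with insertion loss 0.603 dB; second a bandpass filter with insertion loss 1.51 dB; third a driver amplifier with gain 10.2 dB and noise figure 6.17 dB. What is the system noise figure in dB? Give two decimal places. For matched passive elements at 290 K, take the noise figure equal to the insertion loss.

Convert to linear (a loss of L dB is a gain of −L dB): F_i = 10^(NF_i/10), G_i = 10^(G_i,dB/10)
  Stage 1: F_1 = 10^(0.603/10) = 1.149, G_1 = 10^(−0.603/10) = 0.8704
  Stage 2: F_2 = 10^(1.51/10) = 1.416, G_2 = 10^(−1.51/10) = 0.7063
  Stage 3: F_3 = 10^(6.17/10) = 4.140, G_3 = 10^(10.2/10) = 10.47
Friis cascade:
  F = 1.149 + (1.416 − 1)/0.8704 + (4.140 − 1)/0.6148 = 6.734
NF = 10 log₁₀(6.734) = 8.28 dB

8.28 dB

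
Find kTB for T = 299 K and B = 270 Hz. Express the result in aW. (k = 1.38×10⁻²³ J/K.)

P_n = kTB = 1.38×10⁻²³ × 299 × 2.70×10² = 1.11×10⁻¹⁸ W = 1.11 aW

1.11 aW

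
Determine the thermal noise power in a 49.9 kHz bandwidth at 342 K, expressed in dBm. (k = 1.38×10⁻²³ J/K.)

−126.3 dBm

P_n = kTB = 1.38×10⁻²³ × 342 × 4.99×10⁴ = 2.36×10⁻¹⁶ W
In dBm: 10 log₁₀(2.36×10⁻¹⁶ / 10⁻³) = −126.3 dBm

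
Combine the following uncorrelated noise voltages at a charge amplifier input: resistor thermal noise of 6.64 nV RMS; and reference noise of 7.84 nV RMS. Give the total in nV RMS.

10.3 nV

Uncorrelated sources add in power (mean-square): V_tot = √(ΣV_i²)
V_tot = √[(6.64×10⁻⁹)² + (7.84×10⁻⁹)²] = 1.03×10⁻⁸ V = 10.3 nV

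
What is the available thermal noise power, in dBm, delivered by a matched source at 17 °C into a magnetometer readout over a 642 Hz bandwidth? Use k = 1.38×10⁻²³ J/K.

T = 17 °C + 273.15 = 290.15 K
P_n = kTB = 1.38×10⁻²³ × 290.15 × 6.42×10² = 2.57×10⁻¹⁸ W
In dBm: 10 log₁₀(2.57×10⁻¹⁸ / 10⁻³) = −145.9 dBm

−145.9 dBm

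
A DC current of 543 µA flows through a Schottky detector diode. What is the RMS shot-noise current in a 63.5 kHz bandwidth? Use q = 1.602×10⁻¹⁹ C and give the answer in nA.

3.32 nA

I_n = √(2qI·B)
2qI·B = 2 × 1.602×10⁻¹⁹ × 5.43×10⁻⁴ × 6.35×10⁴ = 1.10×10⁻¹⁷ A²
I_n = √(1.10×10⁻¹⁷) = 3.32×10⁻⁹ A = 3.32 nA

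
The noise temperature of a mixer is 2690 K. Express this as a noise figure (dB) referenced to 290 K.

F = 1 + T_e/T₀ = 1 + 2690/290 = 10.2759
NF = 10 log₁₀(10.2759) = 10.12 dB

10.12 dB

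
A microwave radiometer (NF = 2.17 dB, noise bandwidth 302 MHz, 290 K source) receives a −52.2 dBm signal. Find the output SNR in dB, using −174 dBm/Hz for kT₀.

34.8 dB

Noise floor: N = −174 + 10 log₁₀(B) + NF
10 log₁₀(3.02×10⁸) = 84.8 dB
N = −174 + 84.8 + 2.17 = −87.03 dBm
SNR = P_sig − N = −52.2 − (−87.03) = 34.83 dB → 34.8 dB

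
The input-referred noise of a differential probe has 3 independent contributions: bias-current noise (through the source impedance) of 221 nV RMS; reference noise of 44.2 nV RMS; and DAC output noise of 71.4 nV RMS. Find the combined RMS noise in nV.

236 nV

Uncorrelated sources add in power (mean-square): V_tot = √(ΣV_i²)
V_tot = √[(2.21×10⁻⁷)² + (4.42×10⁻⁸)² + (7.14×10⁻⁸)²] = 2.36×10⁻⁷ V = 236 nV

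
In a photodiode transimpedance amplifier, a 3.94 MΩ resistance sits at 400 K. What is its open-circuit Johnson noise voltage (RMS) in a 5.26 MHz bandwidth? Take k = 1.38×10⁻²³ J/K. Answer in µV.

676 µV

V_n = √(4kTRB)
4kTRB = 4 × 1.38×10⁻²³ × 400 × 3.94×10⁶ × 5.26×10⁶ = 4.58×10⁻⁷ V²
V_n = √(4.58×10⁻⁷) = 6.76×10⁻⁴ V = 676 µV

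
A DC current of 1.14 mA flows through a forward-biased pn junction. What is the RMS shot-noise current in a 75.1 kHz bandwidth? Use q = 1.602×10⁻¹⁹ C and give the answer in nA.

5.24 nA

I_n = √(2qI·B)
2qI·B = 2 × 1.602×10⁻¹⁹ × 1.14×10⁻³ × 7.51×10⁴ = 2.74×10⁻¹⁷ A²
I_n = √(2.74×10⁻¹⁷) = 5.24×10⁻⁹ A = 5.24 nA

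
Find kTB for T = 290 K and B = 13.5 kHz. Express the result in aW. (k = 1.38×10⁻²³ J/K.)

P_n = kTB = 1.38×10⁻²³ × 290 × 1.35×10⁴ = 5.40×10⁻¹⁷ W = 54.0 aW

54.0 aW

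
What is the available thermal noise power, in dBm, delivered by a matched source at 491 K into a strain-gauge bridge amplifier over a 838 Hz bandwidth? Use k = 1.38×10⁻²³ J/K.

P_n = kTB = 1.38×10⁻²³ × 491 × 8.38×10² = 5.68×10⁻¹⁸ W
In dBm: 10 log₁₀(5.68×10⁻¹⁸ / 10⁻³) = −142.5 dBm

−142.5 dBm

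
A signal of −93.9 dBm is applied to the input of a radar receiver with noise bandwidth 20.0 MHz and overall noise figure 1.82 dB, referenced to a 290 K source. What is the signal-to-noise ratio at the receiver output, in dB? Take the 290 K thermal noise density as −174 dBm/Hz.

Noise floor: N = −174 + 10 log₁₀(B) + NF
10 log₁₀(2.00×10⁷) = 73.01 dB
N = −174 + 73.01 + 1.82 = −99.17 dBm
SNR = P_sig − N = −93.9 − (−99.17) = 5.27 dB → 5.3 dB

5.3 dB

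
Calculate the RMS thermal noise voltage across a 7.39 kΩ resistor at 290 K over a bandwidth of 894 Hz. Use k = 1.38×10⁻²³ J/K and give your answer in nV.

325 nV

V_n = √(4kTRB)
4kTRB = 4 × 1.38×10⁻²³ × 290 × 7.39×10³ × 8.94×10² = 1.06×10⁻¹³ V²
V_n = √(1.06×10⁻¹³) = 3.25×10⁻⁷ V = 325 nV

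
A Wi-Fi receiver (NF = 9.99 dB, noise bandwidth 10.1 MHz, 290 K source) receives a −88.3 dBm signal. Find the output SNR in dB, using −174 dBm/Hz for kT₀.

Noise floor: N = −174 + 10 log₁₀(B) + NF
10 log₁₀(1.01×10⁷) = 70.04 dB
N = −174 + 70.04 + 9.99 = −93.97 dBm
SNR = P_sig − N = −88.3 − (−93.97) = 5.67 dB → 5.7 dB

5.7 dB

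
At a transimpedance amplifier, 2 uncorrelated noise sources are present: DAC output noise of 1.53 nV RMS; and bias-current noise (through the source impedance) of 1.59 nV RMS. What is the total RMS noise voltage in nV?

2.21 nV

Uncorrelated sources add in power (mean-square): V_tot = √(ΣV_i²)
V_tot = √[(1.53×10⁻⁹)² + (1.59×10⁻⁹)²] = 2.21×10⁻⁹ V = 2.21 nV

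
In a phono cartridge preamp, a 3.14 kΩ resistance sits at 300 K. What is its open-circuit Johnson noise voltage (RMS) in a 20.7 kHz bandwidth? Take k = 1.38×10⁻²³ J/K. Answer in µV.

V_n = √(4kTRB)
4kTRB = 4 × 1.38×10⁻²³ × 300 × 3.14×10³ × 2.07×10⁴ = 1.08×10⁻¹² V²
V_n = √(1.08×10⁻¹²) = 1.04×10⁻⁶ V = 1.04 µV

1.04 µV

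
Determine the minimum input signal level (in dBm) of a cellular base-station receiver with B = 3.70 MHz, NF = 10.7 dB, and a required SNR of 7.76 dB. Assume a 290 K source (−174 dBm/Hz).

−89.9 dBm

Sensitivity = −174 + 10 log₁₀(B) + NF + SNR_min
= −174 + 65.68 + 10.7 + 7.76
= −89.86 dBm → −89.9 dBm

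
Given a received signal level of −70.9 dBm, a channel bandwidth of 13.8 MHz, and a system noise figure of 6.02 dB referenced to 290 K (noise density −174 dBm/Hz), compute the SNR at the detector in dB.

Noise floor: N = −174 + 10 log₁₀(B) + NF
10 log₁₀(1.38×10⁷) = 71.4 dB
N = −174 + 71.4 + 6.02 = −96.58 dBm
SNR = P_sig − N = −70.9 − (−96.58) = 25.68 dB → 25.7 dB

25.7 dB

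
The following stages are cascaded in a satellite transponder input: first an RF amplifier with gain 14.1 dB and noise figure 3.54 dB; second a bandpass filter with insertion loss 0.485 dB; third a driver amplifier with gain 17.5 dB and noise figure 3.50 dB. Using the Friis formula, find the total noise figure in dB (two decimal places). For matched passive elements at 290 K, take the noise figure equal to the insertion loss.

3.65 dB

Convert to linear (a loss of L dB is a gain of −L dB): F_i = 10^(NF_i/10), G_i = 10^(G_i,dB/10)
  Stage 1: F_1 = 10^(3.54/10) = 2.259, G_1 = 10^(14.1/10) = 25.70
  Stage 2: F_2 = 10^(0.485/10) = 1.118, G_2 = 10^(−0.485/10) = 0.8943
  Stage 3: F_3 = 10^(3.50/10) = 2.239, G_3 = 10^(17.5/10) = 56.23
Friis cascade:
  F = 2.259 + (1.118 − 1)/25.70 + (2.239 − 1)/22.99 = 2.318
NF = 10 log₁₀(2.318) = 3.65 dB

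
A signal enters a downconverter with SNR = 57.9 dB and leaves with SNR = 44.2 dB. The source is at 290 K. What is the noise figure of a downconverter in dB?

13.7 dB

NF (dB) = SNR_in(dB) − SNR_out(dB) when the source is at T₀
NF = 57.9 − 44.2 = 13.7 dB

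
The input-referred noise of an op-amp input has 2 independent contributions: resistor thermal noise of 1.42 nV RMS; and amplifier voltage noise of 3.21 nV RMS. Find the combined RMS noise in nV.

3.51 nV

Uncorrelated sources add in power (mean-square): V_tot = √(ΣV_i²)
V_tot = √[(1.42×10⁻⁹)² + (3.21×10⁻⁹)²] = 3.51×10⁻⁹ V = 3.51 nV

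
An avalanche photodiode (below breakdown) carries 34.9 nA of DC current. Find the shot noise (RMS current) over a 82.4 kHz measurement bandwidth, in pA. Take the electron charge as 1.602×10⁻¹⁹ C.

30.4 pA

I_n = √(2qI·B)
2qI·B = 2 × 1.602×10⁻¹⁹ × 3.49×10⁻⁸ × 8.24×10⁴ = 9.21×10⁻²² A²
I_n = √(9.21×10⁻²²) = 3.04×10⁻¹¹ A = 30.4 pA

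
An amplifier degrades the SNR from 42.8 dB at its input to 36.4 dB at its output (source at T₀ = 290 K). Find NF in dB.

6.4 dB

NF (dB) = SNR_in(dB) − SNR_out(dB) when the source is at T₀
NF = 42.8 − 36.4 = 6.4 dB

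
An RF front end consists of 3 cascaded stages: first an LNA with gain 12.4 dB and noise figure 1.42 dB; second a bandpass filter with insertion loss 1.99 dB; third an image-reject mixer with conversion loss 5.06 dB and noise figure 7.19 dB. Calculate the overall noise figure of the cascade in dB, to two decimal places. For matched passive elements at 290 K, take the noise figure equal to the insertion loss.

Convert to linear (a loss of L dB is a gain of −L dB): F_i = 10^(NF_i/10), G_i = 10^(G_i,dB/10)
  Stage 1: F_1 = 10^(1.42/10) = 1.387, G_1 = 10^(12.4/10) = 17.38
  Stage 2: F_2 = 10^(1.99/10) = 1.581, G_2 = 10^(−1.99/10) = 0.6324
  Stage 3: F_3 = 10^(7.19/10) = 5.236, G_3 = 10^(−5.06/10) = 0.3119
Friis cascade:
  F = 1.387 + (1.581 − 1)/17.38 + (5.236 − 1)/10.99 = 1.806
NF = 10 log₁₀(1.806) = 2.57 dB

2.57 dB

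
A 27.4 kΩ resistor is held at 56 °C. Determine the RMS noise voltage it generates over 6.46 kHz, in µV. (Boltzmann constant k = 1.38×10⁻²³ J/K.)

1.79 µV

T = 56 °C + 273.15 = 329.15 K
V_n = √(4kTRB)
4kTRB = 4 × 1.38×10⁻²³ × 329.15 × 2.74×10⁴ × 6.46×10³ = 3.22×10⁻¹² V²
V_n = √(3.22×10⁻¹²) = 1.79×10⁻⁶ V = 1.79 µV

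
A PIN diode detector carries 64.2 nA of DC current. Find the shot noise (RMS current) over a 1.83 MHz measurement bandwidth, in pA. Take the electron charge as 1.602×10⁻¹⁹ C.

194 pA

I_n = √(2qI·B)
2qI·B = 2 × 1.602×10⁻¹⁹ × 6.42×10⁻⁸ × 1.83×10⁶ = 3.76×10⁻²⁰ A²
I_n = √(3.76×10⁻²⁰) = 1.94×10⁻¹⁰ A = 194 pA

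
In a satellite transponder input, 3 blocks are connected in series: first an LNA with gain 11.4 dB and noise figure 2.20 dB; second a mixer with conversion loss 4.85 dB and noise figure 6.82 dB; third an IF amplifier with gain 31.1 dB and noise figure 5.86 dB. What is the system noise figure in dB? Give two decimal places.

Convert to linear (a loss of L dB is a gain of −L dB): F_i = 10^(NF_i/10), G_i = 10^(G_i,dB/10)
  Stage 1: F_1 = 10^(2.20/10) = 1.660, G_1 = 10^(11.4/10) = 13.80
  Stage 2: F_2 = 10^(6.82/10) = 4.808, G_2 = 10^(−4.85/10) = 0.3273
  Stage 3: F_3 = 10^(5.86/10) = 3.855, G_3 = 10^(31.1/10) = 1288
Friis cascade:
  F = 1.660 + (4.808 − 1)/13.80 + (3.855 − 1)/4.519 = 2.567
NF = 10 log₁₀(2.567) = 4.09 dB

4.09 dB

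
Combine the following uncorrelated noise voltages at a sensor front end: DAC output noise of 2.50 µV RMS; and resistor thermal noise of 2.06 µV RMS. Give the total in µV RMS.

3.24 µV

Uncorrelated sources add in power (mean-square): V_tot = √(ΣV_i²)
V_tot = √[(2.50×10⁻⁶)² + (2.06×10⁻⁶)²] = 3.24×10⁻⁶ V = 3.24 µV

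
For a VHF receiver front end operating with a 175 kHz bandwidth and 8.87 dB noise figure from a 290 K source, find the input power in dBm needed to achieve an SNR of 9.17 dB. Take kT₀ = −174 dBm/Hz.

Sensitivity = −174 + 10 log₁₀(B) + NF + SNR_min
= −174 + 52.43 + 8.87 + 9.17
= −103.53 dBm → −103.5 dBm

−103.5 dBm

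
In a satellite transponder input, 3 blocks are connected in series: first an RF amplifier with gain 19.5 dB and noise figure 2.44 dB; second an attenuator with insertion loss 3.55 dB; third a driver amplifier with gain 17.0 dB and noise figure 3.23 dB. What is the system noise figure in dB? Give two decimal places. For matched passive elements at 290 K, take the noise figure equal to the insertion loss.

2.54 dB

Convert to linear (a loss of L dB is a gain of −L dB): F_i = 10^(NF_i/10), G_i = 10^(G_i,dB/10)
  Stage 1: F_1 = 10^(2.44/10) = 1.754, G_1 = 10^(19.5/10) = 89.13
  Stage 2: F_2 = 10^(3.55/10) = 2.265, G_2 = 10^(−3.55/10) = 0.4416
  Stage 3: F_3 = 10^(3.23/10) = 2.104, G_3 = 10^(17.0/10) = 50.12
Friis cascade:
  F = 1.754 + (2.265 − 1)/89.13 + (2.104 − 1)/39.36 = 1.796
NF = 10 log₁₀(1.796) = 2.54 dB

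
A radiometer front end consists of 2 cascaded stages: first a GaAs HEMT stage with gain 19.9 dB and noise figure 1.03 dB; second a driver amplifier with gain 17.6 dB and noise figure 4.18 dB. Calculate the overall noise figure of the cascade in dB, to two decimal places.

Convert to linear (a loss of L dB is a gain of −L dB): F_i = 10^(NF_i/10), G_i = 10^(G_i,dB/10)
  Stage 1: F_1 = 10^(1.03/10) = 1.268, G_1 = 10^(19.9/10) = 97.72
  Stage 2: F_2 = 10^(4.18/10) = 2.618, G_2 = 10^(17.6/10) = 57.54
Friis cascade:
  F = 1.268 + (2.618 − 1)/97.72 = 1.284
NF = 10 log₁₀(1.284) = 1.09 dB

1.09 dB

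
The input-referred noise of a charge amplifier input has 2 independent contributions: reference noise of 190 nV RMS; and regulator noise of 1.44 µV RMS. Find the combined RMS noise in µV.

1.45 µV

Uncorrelated sources add in power (mean-square): V_tot = √(ΣV_i²)
V_tot = √[(1.90×10⁻⁷)² + (1.44×10⁻⁶)²] = 1.45×10⁻⁶ V = 1.45 µV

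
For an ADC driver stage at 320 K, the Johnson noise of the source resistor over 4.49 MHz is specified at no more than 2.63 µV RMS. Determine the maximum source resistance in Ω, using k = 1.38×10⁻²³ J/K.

Johnson–Nyquist: V_n = √(4kTRB) ⇒ R = V_n² / (4kTB)
4kTB = 4 × 1.38×10⁻²³ × 320 × 4.49×10⁶ = 7.93×10⁻¹⁴
R = (2.63×10⁻⁶)² / 7.93×10⁻¹⁴ = 8.72×10¹ Ω = 87.2 Ω

87.2 Ω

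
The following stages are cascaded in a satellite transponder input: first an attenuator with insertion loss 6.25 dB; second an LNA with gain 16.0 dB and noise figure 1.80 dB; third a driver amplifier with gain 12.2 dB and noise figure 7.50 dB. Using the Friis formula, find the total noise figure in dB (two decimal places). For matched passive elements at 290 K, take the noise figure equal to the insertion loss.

Convert to linear (a loss of L dB is a gain of −L dB): F_i = 10^(NF_i/10), G_i = 10^(G_i,dB/10)
  Stage 1: F_1 = 10^(6.25/10) = 4.217, G_1 = 10^(−6.25/10) = 0.2371
  Stage 2: F_2 = 10^(1.80/10) = 1.514, G_2 = 10^(16.0/10) = 39.81
  Stage 3: F_3 = 10^(7.50/10) = 5.623, G_3 = 10^(12.2/10) = 16.60
Friis cascade:
  F = 4.217 + (1.514 − 1)/0.2371 + (5.623 − 1)/9.441 = 6.872
NF = 10 log₁₀(6.872) = 8.37 dB

8.37 dB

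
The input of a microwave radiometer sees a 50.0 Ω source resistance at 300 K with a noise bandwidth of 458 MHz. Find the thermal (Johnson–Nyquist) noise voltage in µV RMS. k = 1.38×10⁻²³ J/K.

19.5 µV

V_n = √(4kTRB)
4kTRB = 4 × 1.38×10⁻²³ × 300 × 5.00×10¹ × 4.58×10⁸ = 3.79×10⁻¹⁰ V²
V_n = √(3.79×10⁻¹⁰) = 1.95×10⁻⁵ V = 19.5 µV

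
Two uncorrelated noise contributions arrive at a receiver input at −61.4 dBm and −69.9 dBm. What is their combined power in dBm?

Convert to linear, add, convert back:
P₁ = 7.24×10⁻¹⁰ W, P₂ = 1.02×10⁻¹⁰ W
P_tot = 8.27×10⁻¹⁰ W → 10 log₁₀(P_tot / 10⁻³) = −60.8 dBm

−60.8 dBm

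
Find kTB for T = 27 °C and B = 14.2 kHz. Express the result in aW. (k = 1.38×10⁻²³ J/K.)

T = 27 °C + 273.15 = 300.15 K
P_n = kTB = 1.38×10⁻²³ × 300.15 × 1.42×10⁴ = 5.88×10⁻¹⁷ W = 58.8 aW

58.8 aW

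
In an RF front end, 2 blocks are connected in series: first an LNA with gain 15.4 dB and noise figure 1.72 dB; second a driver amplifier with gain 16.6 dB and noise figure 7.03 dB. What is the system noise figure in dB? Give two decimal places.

Convert to linear (a loss of L dB is a gain of −L dB): F_i = 10^(NF_i/10), G_i = 10^(G_i,dB/10)
  Stage 1: F_1 = 10^(1.72/10) = 1.486, G_1 = 10^(15.4/10) = 34.67
  Stage 2: F_2 = 10^(7.03/10) = 5.047, G_2 = 10^(16.6/10) = 45.71
Friis cascade:
  F = 1.486 + (5.047 − 1)/34.67 = 1.603
NF = 10 log₁₀(1.603) = 2.05 dB

2.05 dB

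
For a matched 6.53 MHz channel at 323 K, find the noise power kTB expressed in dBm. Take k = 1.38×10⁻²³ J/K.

−105.4 dBm

P_n = kTB = 1.38×10⁻²³ × 323 × 6.53×10⁶ = 2.91×10⁻¹⁴ W
In dBm: 10 log₁₀(2.91×10⁻¹⁴ / 10⁻³) = −105.4 dBm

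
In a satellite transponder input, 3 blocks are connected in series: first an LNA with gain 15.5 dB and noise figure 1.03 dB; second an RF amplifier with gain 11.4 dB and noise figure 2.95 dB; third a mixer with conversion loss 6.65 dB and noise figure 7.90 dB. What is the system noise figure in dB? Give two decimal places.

Convert to linear (a loss of L dB is a gain of −L dB): F_i = 10^(NF_i/10), G_i = 10^(G_i,dB/10)
  Stage 1: F_1 = 10^(1.03/10) = 1.268, G_1 = 10^(15.5/10) = 35.48
  Stage 2: F_2 = 10^(2.95/10) = 1.972, G_2 = 10^(11.4/10) = 13.80
  Stage 3: F_3 = 10^(7.90/10) = 6.166, G_3 = 10^(−6.65/10) = 0.2163
Friis cascade:
  F = 1.268 + (1.972 − 1)/35.48 + (6.166 − 1)/489.8 = 1.306
NF = 10 log₁₀(1.306) = 1.16 dB

1.16 dB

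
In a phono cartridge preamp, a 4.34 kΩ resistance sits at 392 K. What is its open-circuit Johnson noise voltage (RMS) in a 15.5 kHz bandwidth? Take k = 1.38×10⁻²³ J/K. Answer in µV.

V_n = √(4kTRB)
4kTRB = 4 × 1.38×10⁻²³ × 392 × 4.34×10³ × 1.55×10⁴ = 1.46×10⁻¹² V²
V_n = √(1.46×10⁻¹²) = 1.21×10⁻⁶ V = 1.21 µV

1.21 µV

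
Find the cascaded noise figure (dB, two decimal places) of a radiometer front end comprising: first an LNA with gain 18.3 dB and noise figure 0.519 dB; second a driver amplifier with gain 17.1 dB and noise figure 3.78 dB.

0.60 dB

Convert to linear (a loss of L dB is a gain of −L dB): F_i = 10^(NF_i/10), G_i = 10^(G_i,dB/10)
  Stage 1: F_1 = 10^(0.519/10) = 1.127, G_1 = 10^(18.3/10) = 67.61
  Stage 2: F_2 = 10^(3.78/10) = 2.388, G_2 = 10^(17.1/10) = 51.29
Friis cascade:
  F = 1.127 + (2.388 − 1)/67.61 = 1.147
NF = 10 log₁₀(1.147) = 0.60 dB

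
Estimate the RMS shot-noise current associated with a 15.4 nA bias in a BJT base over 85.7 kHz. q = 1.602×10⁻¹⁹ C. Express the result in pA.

I_n = √(2qI·B)
2qI·B = 2 × 1.602×10⁻¹⁹ × 1.54×10⁻⁸ × 8.57×10⁴ = 4.23×10⁻²² A²
I_n = √(4.23×10⁻²²) = 2.06×10⁻¹¹ A = 20.6 pA

20.6 pA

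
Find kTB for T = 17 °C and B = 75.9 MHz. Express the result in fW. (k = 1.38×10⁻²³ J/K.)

304 fW

T = 17 °C + 273.15 = 290.15 K
P_n = kTB = 1.38×10⁻²³ × 290.15 × 7.59×10⁷ = 3.04×10⁻¹³ W = 304 fW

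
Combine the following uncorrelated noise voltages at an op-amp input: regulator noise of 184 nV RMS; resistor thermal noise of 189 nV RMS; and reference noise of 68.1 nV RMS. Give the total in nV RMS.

Uncorrelated sources add in power (mean-square): V_tot = √(ΣV_i²)
V_tot = √[(1.84×10⁻⁷)² + (1.89×10⁻⁷)² + (6.81×10⁻⁸)²] = 2.72×10⁻⁷ V = 272 nV

272 nV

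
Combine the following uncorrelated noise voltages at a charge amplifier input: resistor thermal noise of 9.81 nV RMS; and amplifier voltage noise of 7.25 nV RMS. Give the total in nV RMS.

12.2 nV

Uncorrelated sources add in power (mean-square): V_tot = √(ΣV_i²)
V_tot = √[(9.81×10⁻⁹)² + (7.25×10⁻⁹)²] = 1.22×10⁻⁸ V = 12.2 nV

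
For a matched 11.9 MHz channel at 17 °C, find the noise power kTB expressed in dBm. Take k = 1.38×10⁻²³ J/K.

T = 17 °C + 273.15 = 290.15 K
P_n = kTB = 1.38×10⁻²³ × 290.15 × 1.19×10⁷ = 4.76×10⁻¹⁴ W
In dBm: 10 log₁₀(4.76×10⁻¹⁴ / 10⁻³) = −103.2 dBm

−103.2 dBm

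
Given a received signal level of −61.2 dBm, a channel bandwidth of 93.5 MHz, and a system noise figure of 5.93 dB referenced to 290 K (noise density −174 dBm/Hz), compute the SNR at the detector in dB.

Noise floor: N = −174 + 10 log₁₀(B) + NF
10 log₁₀(9.35×10⁷) = 79.71 dB
N = −174 + 79.71 + 5.93 = −88.36 dBm
SNR = P_sig − N = −61.2 − (−88.36) = 27.16 dB → 27.2 dB

27.2 dB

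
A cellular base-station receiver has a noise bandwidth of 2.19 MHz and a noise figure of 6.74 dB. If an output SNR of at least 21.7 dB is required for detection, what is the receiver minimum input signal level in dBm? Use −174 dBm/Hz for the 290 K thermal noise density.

−82.2 dBm

Sensitivity = −174 + 10 log₁₀(B) + NF + SNR_min
= −174 + 63.4 + 6.74 + 21.7
= −82.16 dBm → −82.2 dBm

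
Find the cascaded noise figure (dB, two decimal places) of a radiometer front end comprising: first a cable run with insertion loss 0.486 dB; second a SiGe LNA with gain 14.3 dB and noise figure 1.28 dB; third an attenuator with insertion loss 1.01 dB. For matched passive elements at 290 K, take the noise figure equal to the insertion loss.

Convert to linear (a loss of L dB is a gain of −L dB): F_i = 10^(NF_i/10), G_i = 10^(G_i,dB/10)
  Stage 1: F_1 = 10^(0.486/10) = 1.118, G_1 = 10^(−0.486/10) = 0.8941
  Stage 2: F_2 = 10^(1.28/10) = 1.343, G_2 = 10^(14.3/10) = 26.92
  Stage 3: F_3 = 10^(1.01/10) = 1.262, G_3 = 10^(−1.01/10) = 0.7925
Friis cascade:
  F = 1.118 + (1.343 − 1)/0.8941 + (1.262 − 1)/24.07 = 1.513
NF = 10 log₁₀(1.513) = 1.80 dB

1.80 dB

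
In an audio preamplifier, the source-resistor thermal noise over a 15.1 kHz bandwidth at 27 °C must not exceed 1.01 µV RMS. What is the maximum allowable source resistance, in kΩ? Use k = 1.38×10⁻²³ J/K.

4.08 kΩ

T = 27 °C + 273.15 = 300.15 K
Johnson–Nyquist: V_n = √(4kTRB) ⇒ R = V_n² / (4kTB)
4kTB = 4 × 1.38×10⁻²³ × 300.15 × 1.51×10⁴ = 2.50×10⁻¹⁶
R = (1.01×10⁻⁶)² / 2.50×10⁻¹⁶ = 4.08×10³ Ω = 4.08 kΩ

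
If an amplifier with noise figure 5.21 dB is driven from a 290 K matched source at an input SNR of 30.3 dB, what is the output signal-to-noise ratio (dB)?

By definition F = SNR_in/SNR_out, so in dB: SNR_out = SNR_in − NF
SNR_out = 30.3 − 5.21 = 25.09 dB

25.09 dB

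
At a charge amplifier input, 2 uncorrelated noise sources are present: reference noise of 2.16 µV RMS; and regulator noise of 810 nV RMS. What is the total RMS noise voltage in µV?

Uncorrelated sources add in power (mean-square): V_tot = √(ΣV_i²)
V_tot = √[(2.16×10⁻⁶)² + (8.10×10⁻⁷)²] = 2.31×10⁻⁶ V = 2.31 µV

2.31 µV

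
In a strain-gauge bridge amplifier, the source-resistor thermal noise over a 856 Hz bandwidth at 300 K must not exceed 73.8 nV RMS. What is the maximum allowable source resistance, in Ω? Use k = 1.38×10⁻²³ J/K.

Johnson–Nyquist: V_n = √(4kTRB) ⇒ R = V_n² / (4kTB)
4kTB = 4 × 1.38×10⁻²³ × 300 × 8.56×10² = 1.42×10⁻¹⁷
R = (7.38×10⁻⁸)² / 1.42×10⁻¹⁷ = 3.84×10² Ω = 384 Ω

384 Ω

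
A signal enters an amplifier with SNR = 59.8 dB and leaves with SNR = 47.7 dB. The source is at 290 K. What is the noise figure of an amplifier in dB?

NF (dB) = SNR_in(dB) − SNR_out(dB) when the source is at T₀
NF = 59.8 − 47.7 = 12.1 dB

12.1 dB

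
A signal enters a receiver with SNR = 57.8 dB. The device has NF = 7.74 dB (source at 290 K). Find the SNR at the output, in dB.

By definition F = SNR_in/SNR_out, so in dB: SNR_out = SNR_in − NF
SNR_out = 57.8 − 7.74 = 50.06 dB

50.06 dB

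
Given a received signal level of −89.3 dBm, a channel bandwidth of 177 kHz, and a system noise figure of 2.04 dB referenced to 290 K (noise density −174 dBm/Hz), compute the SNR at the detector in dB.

Noise floor: N = −174 + 10 log₁₀(B) + NF
10 log₁₀(1.77×10⁵) = 52.48 dB
N = −174 + 52.48 + 2.04 = −119.48 dBm
SNR = P_sig − N = −89.3 − (−119.48) = 30.18 dB → 30.2 dB

30.2 dB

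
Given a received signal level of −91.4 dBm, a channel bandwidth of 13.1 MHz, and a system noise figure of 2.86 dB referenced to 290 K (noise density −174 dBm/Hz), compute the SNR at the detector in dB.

Noise floor: N = −174 + 10 log₁₀(B) + NF
10 log₁₀(1.31×10⁷) = 71.17 dB
N = −174 + 71.17 + 2.86 = −99.97 dBm
SNR = P_sig − N = −91.4 − (−99.97) = 8.57 dB → 8.6 dB

8.6 dB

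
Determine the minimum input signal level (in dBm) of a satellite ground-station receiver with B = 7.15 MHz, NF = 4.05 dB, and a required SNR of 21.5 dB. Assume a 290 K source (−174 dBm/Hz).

−79.9 dBm

Sensitivity = −174 + 10 log₁₀(B) + NF + SNR_min
= −174 + 68.54 + 4.05 + 21.5
= −79.91 dBm → −79.9 dBm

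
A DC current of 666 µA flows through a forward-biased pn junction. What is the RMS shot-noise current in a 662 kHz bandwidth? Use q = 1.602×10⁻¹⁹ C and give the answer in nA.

I_n = √(2qI·B)
2qI·B = 2 × 1.602×10⁻¹⁹ × 6.66×10⁻⁴ × 6.62×10⁵ = 1.41×10⁻¹⁶ A²
I_n = √(1.41×10⁻¹⁶) = 1.19×10⁻⁸ A = 11.9 nA

11.9 nA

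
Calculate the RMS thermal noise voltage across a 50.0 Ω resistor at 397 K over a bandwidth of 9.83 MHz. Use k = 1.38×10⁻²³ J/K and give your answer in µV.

V_n = √(4kTRB)
4kTRB = 4 × 1.38×10⁻²³ × 397 × 5.00×10¹ × 9.83×10⁶ = 1.08×10⁻¹¹ V²
V_n = √(1.08×10⁻¹¹) = 3.28×10⁻⁶ V = 3.28 µV

3.28 µV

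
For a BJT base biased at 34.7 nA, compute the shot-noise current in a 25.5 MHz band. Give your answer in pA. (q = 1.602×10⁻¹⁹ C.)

532 pA

I_n = √(2qI·B)
2qI·B = 2 × 1.602×10⁻¹⁹ × 3.47×10⁻⁸ × 2.55×10⁷ = 2.84×10⁻¹⁹ A²
I_n = √(2.84×10⁻¹⁹) = 5.32×10⁻¹⁰ A = 532 pA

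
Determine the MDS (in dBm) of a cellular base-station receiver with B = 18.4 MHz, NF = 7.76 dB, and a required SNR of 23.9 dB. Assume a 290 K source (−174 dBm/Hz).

Sensitivity = −174 + 10 log₁₀(B) + NF + SNR_min
= −174 + 72.65 + 7.76 + 23.9
= −69.69 dBm → −69.7 dBm

−69.7 dBm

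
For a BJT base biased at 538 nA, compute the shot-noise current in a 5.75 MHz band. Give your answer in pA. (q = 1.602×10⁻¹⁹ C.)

I_n = √(2qI·B)
2qI·B = 2 × 1.602×10⁻¹⁹ × 5.38×10⁻⁷ × 5.75×10⁶ = 9.91×10⁻¹⁹ A²
I_n = √(9.91×10⁻¹⁹) = 9.96×10⁻¹⁰ A = 996 pA

996 pA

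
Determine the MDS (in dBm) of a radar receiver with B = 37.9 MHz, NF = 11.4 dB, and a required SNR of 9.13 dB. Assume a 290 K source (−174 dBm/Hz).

Sensitivity = −174 + 10 log₁₀(B) + NF + SNR_min
= −174 + 75.79 + 11.4 + 9.13
= −77.68 dBm → −77.7 dBm

−77.7 dBm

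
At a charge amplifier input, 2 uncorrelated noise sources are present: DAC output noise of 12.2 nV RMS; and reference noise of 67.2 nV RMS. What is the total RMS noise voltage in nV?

Uncorrelated sources add in power (mean-square): V_tot = √(ΣV_i²)
V_tot = √[(1.22×10⁻⁸)² + (6.72×10⁻⁸)²] = 6.83×10⁻⁸ V = 68.3 nV

68.3 nV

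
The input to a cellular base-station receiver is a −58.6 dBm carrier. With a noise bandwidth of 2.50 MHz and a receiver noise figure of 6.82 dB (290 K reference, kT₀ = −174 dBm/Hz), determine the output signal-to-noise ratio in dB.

44.6 dB

Noise floor: N = −174 + 10 log₁₀(B) + NF
10 log₁₀(2.50×10⁶) = 63.98 dB
N = −174 + 63.98 + 6.82 = −103.20 dBm
SNR = P_sig − N = −58.6 − (−103.20) = 44.60 dB → 44.6 dB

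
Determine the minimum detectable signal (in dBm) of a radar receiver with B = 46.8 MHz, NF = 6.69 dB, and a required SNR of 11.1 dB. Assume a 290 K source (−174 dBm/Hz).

Sensitivity = −174 + 10 log₁₀(B) + NF + SNR_min
= −174 + 76.7 + 6.69 + 11.1
= −79.51 dBm → −79.5 dBm

−79.5 dBm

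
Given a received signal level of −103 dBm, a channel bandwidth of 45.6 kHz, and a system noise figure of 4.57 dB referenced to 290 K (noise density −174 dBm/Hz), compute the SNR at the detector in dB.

19.8 dB

Noise floor: N = −174 + 10 log₁₀(B) + NF
10 log₁₀(4.56×10⁴) = 46.59 dB
N = −174 + 46.59 + 4.57 = −122.84 dBm
SNR = P_sig − N = −103 − (−122.84) = 19.84 dB → 19.8 dB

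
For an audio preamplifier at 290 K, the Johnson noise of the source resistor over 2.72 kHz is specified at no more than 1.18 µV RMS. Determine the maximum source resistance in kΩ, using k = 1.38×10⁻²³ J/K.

Johnson–Nyquist: V_n = √(4kTRB) ⇒ R = V_n² / (4kTB)
4kTB = 4 × 1.38×10⁻²³ × 290 × 2.72×10³ = 4.35×10⁻¹⁷
R = (1.18×10⁻⁶)² / 4.35×10⁻¹⁷ = 3.20×10⁴ Ω = 32.0 kΩ

32.0 kΩ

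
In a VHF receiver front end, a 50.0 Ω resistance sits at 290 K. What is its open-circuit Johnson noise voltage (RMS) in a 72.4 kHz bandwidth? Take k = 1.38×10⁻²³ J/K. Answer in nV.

241 nV

V_n = √(4kTRB)
4kTRB = 4 × 1.38×10⁻²³ × 290 × 5.00×10¹ × 7.24×10⁴ = 5.79×10⁻¹⁴ V²
V_n = √(5.79×10⁻¹⁴) = 2.41×10⁻⁷ V = 241 nV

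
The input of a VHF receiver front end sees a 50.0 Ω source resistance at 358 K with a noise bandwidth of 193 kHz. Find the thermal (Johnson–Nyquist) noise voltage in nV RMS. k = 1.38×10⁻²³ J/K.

V_n = √(4kTRB)
4kTRB = 4 × 1.38×10⁻²³ × 358 × 5.00×10¹ × 1.93×10⁵ = 1.91×10⁻¹³ V²
V_n = √(1.91×10⁻¹³) = 4.37×10⁻⁷ V = 437 nV

437 nV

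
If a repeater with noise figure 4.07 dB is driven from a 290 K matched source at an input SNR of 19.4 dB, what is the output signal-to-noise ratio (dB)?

15.33 dB

By definition F = SNR_in/SNR_out, so in dB: SNR_out = SNR_in − NF
SNR_out = 19.4 − 4.07 = 15.33 dB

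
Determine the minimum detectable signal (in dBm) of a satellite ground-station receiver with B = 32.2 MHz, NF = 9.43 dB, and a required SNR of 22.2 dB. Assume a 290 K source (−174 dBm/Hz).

−67.3 dBm

Sensitivity = −174 + 10 log₁₀(B) + NF + SNR_min
= −174 + 75.08 + 9.43 + 22.2
= −67.29 dBm → −67.3 dBm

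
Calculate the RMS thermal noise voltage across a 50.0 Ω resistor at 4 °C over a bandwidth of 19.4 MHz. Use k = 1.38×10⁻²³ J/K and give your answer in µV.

3.85 µV

T = 4 °C + 273.15 = 277.15 K
V_n = √(4kTRB)
4kTRB = 4 × 1.38×10⁻²³ × 277.15 × 5.00×10¹ × 1.94×10⁷ = 1.48×10⁻¹¹ V²
V_n = √(1.48×10⁻¹¹) = 3.85×10⁻⁶ V = 3.85 µV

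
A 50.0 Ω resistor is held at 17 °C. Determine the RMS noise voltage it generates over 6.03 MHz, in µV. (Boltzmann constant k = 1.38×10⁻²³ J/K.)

T = 17 °C + 273.15 = 290.15 K
V_n = √(4kTRB)
4kTRB = 4 × 1.38×10⁻²³ × 290.15 × 5.00×10¹ × 6.03×10⁶ = 4.83×10⁻¹² V²
V_n = √(4.83×10⁻¹²) = 2.20×10⁻⁶ V = 2.20 µV

2.20 µV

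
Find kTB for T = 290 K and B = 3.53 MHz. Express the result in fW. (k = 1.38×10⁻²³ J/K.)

P_n = kTB = 1.38×10⁻²³ × 290 × 3.53×10⁶ = 1.41×10⁻¹⁴ W = 14.1 fW

14.1 fW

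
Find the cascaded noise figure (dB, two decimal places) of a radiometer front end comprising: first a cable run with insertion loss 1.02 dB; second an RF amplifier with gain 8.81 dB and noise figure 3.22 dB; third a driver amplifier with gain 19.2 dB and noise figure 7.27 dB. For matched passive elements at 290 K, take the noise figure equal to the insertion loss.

Convert to linear (a loss of L dB is a gain of −L dB): F_i = 10^(NF_i/10), G_i = 10^(G_i,dB/10)
  Stage 1: F_1 = 10^(1.02/10) = 1.265, G_1 = 10^(−1.02/10) = 0.7907
  Stage 2: F_2 = 10^(3.22/10) = 2.099, G_2 = 10^(8.81/10) = 7.603
  Stage 3: F_3 = 10^(7.27/10) = 5.333, G_3 = 10^(19.2/10) = 83.18
Friis cascade:
  F = 1.265 + (2.099 − 1)/0.7907 + (5.333 − 1)/6.012 = 3.375
NF = 10 log₁₀(3.375) = 5.28 dB

5.28 dB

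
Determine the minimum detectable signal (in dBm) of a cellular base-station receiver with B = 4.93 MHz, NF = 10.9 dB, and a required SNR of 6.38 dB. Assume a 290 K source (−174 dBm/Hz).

Sensitivity = −174 + 10 log₁₀(B) + NF + SNR_min
= −174 + 66.93 + 10.9 + 6.38
= −89.79 dBm → −89.8 dBm

−89.8 dBm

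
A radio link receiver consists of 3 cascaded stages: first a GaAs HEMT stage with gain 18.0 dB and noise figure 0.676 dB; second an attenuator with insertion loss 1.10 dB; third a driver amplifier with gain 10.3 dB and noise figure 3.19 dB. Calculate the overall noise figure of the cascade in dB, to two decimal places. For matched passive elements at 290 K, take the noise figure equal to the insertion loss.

0.77 dB

Convert to linear (a loss of L dB is a gain of −L dB): F_i = 10^(NF_i/10), G_i = 10^(G_i,dB/10)
  Stage 1: F_1 = 10^(0.676/10) = 1.168, G_1 = 10^(18.0/10) = 63.10
  Stage 2: F_2 = 10^(1.10/10) = 1.288, G_2 = 10^(−1.10/10) = 0.7762
  Stage 3: F_3 = 10^(3.19/10) = 2.084, G_3 = 10^(10.3/10) = 10.72
Friis cascade:
  F = 1.168 + (1.288 − 1)/63.10 + (2.084 − 1)/48.98 = 1.195
NF = 10 log₁₀(1.195) = 0.77 dB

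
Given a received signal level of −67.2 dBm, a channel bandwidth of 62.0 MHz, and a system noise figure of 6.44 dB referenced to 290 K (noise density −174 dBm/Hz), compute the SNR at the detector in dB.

Noise floor: N = −174 + 10 log₁₀(B) + NF
10 log₁₀(6.20×10⁷) = 77.92 dB
N = −174 + 77.92 + 6.44 = −89.64 dBm
SNR = P_sig − N = −67.2 − (−89.64) = 22.44 dB → 22.4 dB

22.4 dB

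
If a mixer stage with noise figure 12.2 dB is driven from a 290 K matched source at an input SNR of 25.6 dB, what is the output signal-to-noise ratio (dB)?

13.4 dB

By definition F = SNR_in/SNR_out, so in dB: SNR_out = SNR_in − NF
SNR_out = 25.6 − 12.2 = 13.4 dB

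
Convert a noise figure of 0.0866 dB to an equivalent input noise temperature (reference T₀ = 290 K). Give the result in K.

F = 10^(0.0866/10) = 1.02014
T_e = (F − 1)·T₀ = (1.02014 − 1) × 290 = 5.84 K

5.84 K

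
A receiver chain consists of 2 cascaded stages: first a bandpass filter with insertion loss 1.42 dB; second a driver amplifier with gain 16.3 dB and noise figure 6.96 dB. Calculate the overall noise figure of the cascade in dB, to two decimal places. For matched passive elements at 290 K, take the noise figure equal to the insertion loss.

Convert to linear (a loss of L dB is a gain of −L dB): F_i = 10^(NF_i/10), G_i = 10^(G_i,dB/10)
  Stage 1: F_1 = 10^(1.42/10) = 1.387, G_1 = 10^(−1.42/10) = 0.7211
  Stage 2: F_2 = 10^(6.96/10) = 4.966, G_2 = 10^(16.3/10) = 42.66
Friis cascade:
  F = 1.387 + (4.966 − 1)/0.7211 = 6.887
NF = 10 log₁₀(6.887) = 8.38 dB

8.38 dB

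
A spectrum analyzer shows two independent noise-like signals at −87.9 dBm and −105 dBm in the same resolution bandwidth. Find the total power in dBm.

−87.8 dBm

Convert to linear, add, convert back:
P₁ = 1.62×10⁻¹² W, P₂ = 3.16×10⁻¹⁴ W
P_tot = 1.65×10⁻¹² W → 10 log₁₀(P_tot / 10⁻³) = −87.8 dBm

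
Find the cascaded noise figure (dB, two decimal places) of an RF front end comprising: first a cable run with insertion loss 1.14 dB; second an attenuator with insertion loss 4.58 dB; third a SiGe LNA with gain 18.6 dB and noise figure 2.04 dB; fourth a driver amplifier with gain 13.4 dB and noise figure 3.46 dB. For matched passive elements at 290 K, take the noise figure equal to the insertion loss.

7.81 dB

Convert to linear (a loss of L dB is a gain of −L dB): F_i = 10^(NF_i/10), G_i = 10^(G_i,dB/10)
  Stage 1: F_1 = 10^(1.14/10) = 1.300, G_1 = 10^(−1.14/10) = 0.7691
  Stage 2: F_2 = 10^(4.58/10) = 2.871, G_2 = 10^(−4.58/10) = 0.3483
  Stage 3: F_3 = 10^(2.04/10) = 1.600, G_3 = 10^(18.6/10) = 72.44
  Stage 4: F_4 = 10^(3.46/10) = 2.218, G_4 = 10^(13.4/10) = 21.88
Friis cascade:
  F = 1.300 + (2.871 − 1)/0.7691 + (1.600 − 1)/0.2679 + (2.218 − 1)/19.41 = 6.033
NF = 10 log₁₀(6.033) = 7.81 dB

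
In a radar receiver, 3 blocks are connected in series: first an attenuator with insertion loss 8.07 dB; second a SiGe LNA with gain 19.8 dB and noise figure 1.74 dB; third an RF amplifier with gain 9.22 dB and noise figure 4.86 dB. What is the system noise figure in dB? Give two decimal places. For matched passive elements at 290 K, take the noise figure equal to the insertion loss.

9.87 dB

Convert to linear (a loss of L dB is a gain of −L dB): F_i = 10^(NF_i/10), G_i = 10^(G_i,dB/10)
  Stage 1: F_1 = 10^(8.07/10) = 6.412, G_1 = 10^(−8.07/10) = 0.1560
  Stage 2: F_2 = 10^(1.74/10) = 1.493, G_2 = 10^(19.8/10) = 95.50
  Stage 3: F_3 = 10^(4.86/10) = 3.062, G_3 = 10^(9.22/10) = 8.356
Friis cascade:
  F = 6.412 + (1.493 − 1)/0.1560 + (3.062 − 1)/14.89 = 9.710
NF = 10 log₁₀(9.710) = 9.87 dB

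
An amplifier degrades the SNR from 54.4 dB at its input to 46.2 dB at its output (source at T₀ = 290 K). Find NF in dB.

8.2 dB

NF (dB) = SNR_in(dB) − SNR_out(dB) when the source is at T₀
NF = 54.4 − 46.2 = 8.2 dB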